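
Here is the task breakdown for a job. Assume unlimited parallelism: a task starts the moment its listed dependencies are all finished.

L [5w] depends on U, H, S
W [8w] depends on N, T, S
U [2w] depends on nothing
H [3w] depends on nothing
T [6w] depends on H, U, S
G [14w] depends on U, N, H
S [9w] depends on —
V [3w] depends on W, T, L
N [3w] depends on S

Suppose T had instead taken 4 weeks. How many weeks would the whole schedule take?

26

Actual critical path: S→T→W→V = 9+6+8+3 = 26 ⇒ 26 weeks.
T is on the critical path; changing it to 4 makes that path 24 weeks.
Now S→N→G = 9+3+14 = 26 is longest, so the finish becomes 26 weeks.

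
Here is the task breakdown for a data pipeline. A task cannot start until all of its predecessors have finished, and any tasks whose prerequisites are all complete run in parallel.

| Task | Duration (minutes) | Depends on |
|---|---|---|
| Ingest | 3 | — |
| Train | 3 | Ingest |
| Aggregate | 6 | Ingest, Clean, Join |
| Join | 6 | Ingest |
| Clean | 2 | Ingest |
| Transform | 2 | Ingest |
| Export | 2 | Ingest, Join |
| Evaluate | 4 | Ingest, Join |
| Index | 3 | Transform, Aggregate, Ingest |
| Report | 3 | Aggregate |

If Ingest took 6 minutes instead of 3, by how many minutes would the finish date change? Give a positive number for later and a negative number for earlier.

3

Actual critical path: Ingest→Join→Aggregate→Index = 3+6+6+3 = 18 ⇒ 18 minutes.
Ingest is on the critical path; changing it to 6 makes that path 21 minutes.
No other chain overtakes it, so the finish is 21 minutes.
Change in finish: 21 − 18 = +3 minutes.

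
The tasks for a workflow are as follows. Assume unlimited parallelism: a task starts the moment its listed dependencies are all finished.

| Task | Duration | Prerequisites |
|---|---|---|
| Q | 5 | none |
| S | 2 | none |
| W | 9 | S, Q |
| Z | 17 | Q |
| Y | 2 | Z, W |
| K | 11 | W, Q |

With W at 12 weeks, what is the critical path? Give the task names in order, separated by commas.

Q, W, K

Baseline: Q→W→K = 5+9+11 = 25 → 25 weeks.
Since W is critical, the +3 change carries straight to that chain (now 28 weeks).
That remains the longest chain; total 28 weeks.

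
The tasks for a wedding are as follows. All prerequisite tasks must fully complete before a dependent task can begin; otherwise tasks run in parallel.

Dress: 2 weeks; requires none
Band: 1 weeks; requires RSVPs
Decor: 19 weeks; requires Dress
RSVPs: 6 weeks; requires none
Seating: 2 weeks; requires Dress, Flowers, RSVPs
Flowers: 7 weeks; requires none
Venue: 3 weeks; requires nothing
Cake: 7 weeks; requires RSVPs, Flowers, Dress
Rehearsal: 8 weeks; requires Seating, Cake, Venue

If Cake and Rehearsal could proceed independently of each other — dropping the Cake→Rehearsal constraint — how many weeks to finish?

Original critical path: Flowers→Cake→Rehearsal = 7+7+8 = 22 ⇒ 22 weeks.
Without Cake→Rehearsal, Rehearsal's earliest start moves from 14 to 9.
The longest chain is now Dress→Decor = 2+19 = 21, so the project takes 21 weeks.

21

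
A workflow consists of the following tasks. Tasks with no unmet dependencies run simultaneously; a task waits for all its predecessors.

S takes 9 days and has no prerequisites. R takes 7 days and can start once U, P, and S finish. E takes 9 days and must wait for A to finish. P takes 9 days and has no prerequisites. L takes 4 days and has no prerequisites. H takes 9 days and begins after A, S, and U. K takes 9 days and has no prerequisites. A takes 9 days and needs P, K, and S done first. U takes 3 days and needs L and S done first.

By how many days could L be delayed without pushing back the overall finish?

Critical path: K→A→H = 9+9+9 = 27, so the finish is 27 days.
Longest path through L: 16 days (earliest finish 4, latest finish 15).
Slack of L = 11 − 0 = 11 days.

11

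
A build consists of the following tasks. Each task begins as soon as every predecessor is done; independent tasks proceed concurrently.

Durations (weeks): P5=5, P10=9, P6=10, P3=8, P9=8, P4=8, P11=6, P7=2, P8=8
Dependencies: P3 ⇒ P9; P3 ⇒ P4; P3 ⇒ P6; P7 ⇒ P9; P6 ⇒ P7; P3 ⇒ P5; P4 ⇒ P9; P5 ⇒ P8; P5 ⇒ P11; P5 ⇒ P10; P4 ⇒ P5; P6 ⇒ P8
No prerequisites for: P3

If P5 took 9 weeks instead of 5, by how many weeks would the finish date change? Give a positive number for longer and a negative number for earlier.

4

Baseline: P3→P4→P5→P10 = 8+8+5+9 = 30 → 30 weeks.
P5 is on the critical path; changing it to 9 makes that path 34 weeks.
No other chain overtakes it, so the finish is 34 weeks.
Change in finish: 34 − 30 = +4 weeks.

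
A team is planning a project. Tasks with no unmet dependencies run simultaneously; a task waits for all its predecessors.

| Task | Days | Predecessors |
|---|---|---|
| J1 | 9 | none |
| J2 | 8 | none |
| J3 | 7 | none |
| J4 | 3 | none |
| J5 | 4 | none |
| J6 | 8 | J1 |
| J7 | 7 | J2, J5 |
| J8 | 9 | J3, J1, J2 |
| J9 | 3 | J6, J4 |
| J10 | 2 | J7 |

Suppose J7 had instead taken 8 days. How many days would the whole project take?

As given, the longest chain is J1→J6→J9 = 9+8+3 = 20, so the finish is 20 days.
The longest path through J7 is only 17 days, so J7 has float 3.
No other chain overtakes it, so the finish is 20 days.

20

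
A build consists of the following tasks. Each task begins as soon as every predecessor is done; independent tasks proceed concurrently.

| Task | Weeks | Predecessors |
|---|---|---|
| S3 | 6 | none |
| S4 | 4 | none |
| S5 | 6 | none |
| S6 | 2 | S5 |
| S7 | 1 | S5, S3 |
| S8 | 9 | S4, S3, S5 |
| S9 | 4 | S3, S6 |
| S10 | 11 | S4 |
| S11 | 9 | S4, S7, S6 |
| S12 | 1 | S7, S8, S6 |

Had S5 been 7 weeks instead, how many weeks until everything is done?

The binding path is S5→S6→S11 = 6+2+9 = 17; finish at 17 weeks.
S5 is on the critical path; changing it to 7 makes that path 18 weeks.
That remains the longest chain; total 18 weeks.

18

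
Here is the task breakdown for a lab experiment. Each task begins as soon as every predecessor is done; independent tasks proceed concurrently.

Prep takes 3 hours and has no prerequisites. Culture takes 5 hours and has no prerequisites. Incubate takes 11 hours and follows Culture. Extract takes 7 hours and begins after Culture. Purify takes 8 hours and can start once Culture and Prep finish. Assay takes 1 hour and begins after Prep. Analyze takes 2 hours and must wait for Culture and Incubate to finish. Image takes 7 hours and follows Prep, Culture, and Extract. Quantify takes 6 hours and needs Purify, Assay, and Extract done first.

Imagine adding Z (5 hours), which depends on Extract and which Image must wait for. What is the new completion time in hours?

24

Originally the plan takes 19 hours.
With Z inserted, Image now waits for max(Prep, Culture, Extract, Z).
New critical path: Culture→Extract→Z→Image = 5+7+5+7 = 24 ⇒ 24 hours.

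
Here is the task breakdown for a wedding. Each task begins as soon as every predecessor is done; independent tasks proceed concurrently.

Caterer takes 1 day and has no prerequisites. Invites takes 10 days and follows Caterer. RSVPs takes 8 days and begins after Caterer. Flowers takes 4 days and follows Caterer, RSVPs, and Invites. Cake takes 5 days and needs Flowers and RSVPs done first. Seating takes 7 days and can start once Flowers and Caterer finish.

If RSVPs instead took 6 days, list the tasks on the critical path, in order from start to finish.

The binding path is Caterer→Invites→Flowers→Seating = 1+10+4+7 = 22; finish at 22 days.
The longest path through RSVPs is only 20 days, so RSVPs has float 2.
The critical path is still Caterer→Invites→Flowers→Seating; finish is now 22 days.

Caterer, Invites, Flowers, Seating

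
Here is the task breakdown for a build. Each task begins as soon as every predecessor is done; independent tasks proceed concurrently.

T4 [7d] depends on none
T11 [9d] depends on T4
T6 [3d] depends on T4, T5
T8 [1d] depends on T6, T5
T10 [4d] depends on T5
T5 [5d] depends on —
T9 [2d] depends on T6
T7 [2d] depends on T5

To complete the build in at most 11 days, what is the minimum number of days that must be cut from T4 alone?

Current finish: 16 days; target: 11.
T4 is on every critical path, so each day cut from T4 cuts the finish by one (this holds down to a finish of 10).
Need 16 − 11 = 5 days off T4 → T4 becomes 2 days, finish becomes 11.

5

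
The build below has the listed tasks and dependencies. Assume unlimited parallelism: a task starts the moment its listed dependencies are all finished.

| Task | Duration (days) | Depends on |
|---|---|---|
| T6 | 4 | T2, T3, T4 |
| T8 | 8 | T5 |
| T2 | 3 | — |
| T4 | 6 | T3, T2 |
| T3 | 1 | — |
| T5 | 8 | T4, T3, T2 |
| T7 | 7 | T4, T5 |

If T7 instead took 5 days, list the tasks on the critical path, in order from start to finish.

Baseline: T2→T4→T5→T8 = 3+6+8+8 = 25 → 25 days.
The longest path through T7 is only 24 days, so T7 has float 1.
The critical path is still T2→T4→T5→T8; finish is now 25 days.

T2, T4, T5, T8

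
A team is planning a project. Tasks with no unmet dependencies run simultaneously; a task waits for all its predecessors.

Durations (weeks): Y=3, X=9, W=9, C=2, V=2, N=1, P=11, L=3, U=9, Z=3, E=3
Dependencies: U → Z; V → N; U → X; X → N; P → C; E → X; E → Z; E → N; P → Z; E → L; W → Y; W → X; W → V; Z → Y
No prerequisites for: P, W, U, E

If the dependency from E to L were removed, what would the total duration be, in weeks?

With the dependency in place, W→X→N = 9+9+1 = 19 sets the finish at 19 weeks.
Without E→L, L's earliest start moves from 3 to 0.
After: W→X→N = 9+9+1 = 19 → 19 weeks.

19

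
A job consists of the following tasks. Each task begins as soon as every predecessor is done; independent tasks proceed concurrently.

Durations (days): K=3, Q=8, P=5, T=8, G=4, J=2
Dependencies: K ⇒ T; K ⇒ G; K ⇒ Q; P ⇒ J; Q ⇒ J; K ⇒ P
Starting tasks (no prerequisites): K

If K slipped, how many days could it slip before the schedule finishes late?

0

Critical path: K→Q→J = 3+8+2 = 13, so the finish is 13 days.
K finishes as early as 3 and must finish by 3.
So K can slip 3 − 3 = 0 days.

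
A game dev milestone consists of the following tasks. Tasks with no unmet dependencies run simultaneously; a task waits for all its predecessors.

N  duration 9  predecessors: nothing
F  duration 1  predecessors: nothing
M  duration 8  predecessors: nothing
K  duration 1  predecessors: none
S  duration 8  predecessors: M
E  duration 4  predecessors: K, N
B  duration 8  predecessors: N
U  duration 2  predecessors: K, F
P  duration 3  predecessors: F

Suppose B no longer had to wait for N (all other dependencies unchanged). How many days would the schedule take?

Original critical path: N→B = 9+8 = 17 ⇒ 17 days.
Without N→B, B's earliest start moves from 9 to 0.
New critical path: M→S = 8+8 = 16 ⇒ 16 days.

16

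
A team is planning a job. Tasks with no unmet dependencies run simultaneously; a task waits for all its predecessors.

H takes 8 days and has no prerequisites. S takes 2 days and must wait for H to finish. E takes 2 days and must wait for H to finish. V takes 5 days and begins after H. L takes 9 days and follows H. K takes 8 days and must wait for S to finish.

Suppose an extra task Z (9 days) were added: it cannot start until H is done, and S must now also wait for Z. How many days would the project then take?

Originally the project takes 18 days.
With Z inserted, S now waits for max(H, Z).
New critical path: H→Z→S→K = 8+9+2+8 = 27 ⇒ 27 days.

27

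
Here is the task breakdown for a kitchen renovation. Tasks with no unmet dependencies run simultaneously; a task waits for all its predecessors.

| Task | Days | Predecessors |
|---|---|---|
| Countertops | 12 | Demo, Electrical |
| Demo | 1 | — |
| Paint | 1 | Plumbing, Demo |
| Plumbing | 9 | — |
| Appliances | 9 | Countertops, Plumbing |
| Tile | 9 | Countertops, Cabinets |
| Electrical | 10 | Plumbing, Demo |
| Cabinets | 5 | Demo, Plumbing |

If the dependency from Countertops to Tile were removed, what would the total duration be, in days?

With the dependency in place, Plumbing→Electrical→Countertops→Tile = 9+10+12+9 = 40 sets the finish at 40 days.
Without Countertops→Tile, Tile's earliest start moves from 31 to 14.
The longest chain is now Plumbing→Electrical→Countertops→Appliances = 9+10+12+9 = 40, so the project takes 40 days.

40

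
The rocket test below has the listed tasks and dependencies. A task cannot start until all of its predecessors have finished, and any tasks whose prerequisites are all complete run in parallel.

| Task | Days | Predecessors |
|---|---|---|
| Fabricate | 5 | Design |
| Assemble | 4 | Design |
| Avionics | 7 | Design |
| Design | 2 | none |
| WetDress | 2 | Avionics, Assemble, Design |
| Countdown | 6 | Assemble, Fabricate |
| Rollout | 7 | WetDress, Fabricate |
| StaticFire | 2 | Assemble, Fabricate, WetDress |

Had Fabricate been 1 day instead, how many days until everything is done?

18

Actual critical path: Design→Avionics→WetDress→Rollout = 2+7+2+7 = 18 ⇒ 18 days.
Fabricate is off the critical path — its longest chain is 14 days, giving 4 of slack.
The critical path is still Design→Avionics→WetDress→Rollout; finish is now 18 days.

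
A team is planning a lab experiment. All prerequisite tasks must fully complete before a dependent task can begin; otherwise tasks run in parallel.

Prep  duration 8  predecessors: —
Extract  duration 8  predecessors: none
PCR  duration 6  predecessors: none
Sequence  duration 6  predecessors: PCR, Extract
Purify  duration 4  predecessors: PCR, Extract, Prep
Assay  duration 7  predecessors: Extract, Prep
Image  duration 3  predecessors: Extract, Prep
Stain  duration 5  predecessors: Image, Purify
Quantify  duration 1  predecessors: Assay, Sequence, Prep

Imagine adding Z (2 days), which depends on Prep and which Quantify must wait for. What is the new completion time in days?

17

Originally the job takes 17 days.
With Z inserted, Quantify now waits for max(Assay, Sequence, Prep, Z).
New critical path: Prep→Purify→Stain = 8+4+5 = 17 ⇒ 17 days.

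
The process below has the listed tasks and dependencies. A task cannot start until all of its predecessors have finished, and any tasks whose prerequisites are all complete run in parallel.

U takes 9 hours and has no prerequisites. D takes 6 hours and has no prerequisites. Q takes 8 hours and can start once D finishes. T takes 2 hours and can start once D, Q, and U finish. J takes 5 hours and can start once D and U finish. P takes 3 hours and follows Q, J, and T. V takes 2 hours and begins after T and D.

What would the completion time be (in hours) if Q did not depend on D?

Before: longest chain D→Q→T→P = 6+8+2+3 = 19, finish 19.
Without D→Q, Q's earliest start moves from 6 to 0.
New critical path: U→J→P = 9+5+3 = 17 ⇒ 17 hours.

17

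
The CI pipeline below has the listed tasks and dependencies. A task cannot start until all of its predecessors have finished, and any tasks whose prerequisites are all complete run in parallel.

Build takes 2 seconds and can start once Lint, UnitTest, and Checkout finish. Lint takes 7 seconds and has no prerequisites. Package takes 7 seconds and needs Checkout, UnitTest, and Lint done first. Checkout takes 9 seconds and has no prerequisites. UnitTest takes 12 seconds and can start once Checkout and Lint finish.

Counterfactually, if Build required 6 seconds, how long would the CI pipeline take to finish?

28

Actual critical path: Checkout→UnitTest→Package = 9+12+7 = 28 ⇒ 28 seconds.
Build is off the critical path — its longest chain is 23 seconds, giving 5 of slack.
That remains the longest chain; total 28 seconds.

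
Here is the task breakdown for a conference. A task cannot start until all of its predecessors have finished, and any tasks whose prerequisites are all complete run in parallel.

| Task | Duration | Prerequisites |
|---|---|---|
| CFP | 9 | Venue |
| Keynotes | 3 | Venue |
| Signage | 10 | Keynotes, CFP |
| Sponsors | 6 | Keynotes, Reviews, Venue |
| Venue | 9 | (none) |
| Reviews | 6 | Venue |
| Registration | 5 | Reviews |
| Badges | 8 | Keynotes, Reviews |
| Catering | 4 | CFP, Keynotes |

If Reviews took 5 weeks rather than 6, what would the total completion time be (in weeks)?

As given, the longest chain is Venue→CFP→Signage = 9+9+10 = 28, so the finish is 28 weeks.
The longest path through Reviews is only 23 weeks, so Reviews has float 5.
No other chain overtakes it, so the finish is 28 weeks.

28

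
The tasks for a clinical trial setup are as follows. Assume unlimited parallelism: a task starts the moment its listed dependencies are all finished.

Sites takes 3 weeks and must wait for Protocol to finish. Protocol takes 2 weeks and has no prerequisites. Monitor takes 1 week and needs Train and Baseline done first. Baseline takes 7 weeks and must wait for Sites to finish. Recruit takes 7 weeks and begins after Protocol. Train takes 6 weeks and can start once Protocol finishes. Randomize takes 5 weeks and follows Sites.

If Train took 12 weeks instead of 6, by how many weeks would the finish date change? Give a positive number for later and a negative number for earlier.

The binding path is Protocol→Sites→Baseline→Monitor = 2+3+7+1 = 13; finish at 13 weeks.
The longest path through Train is only 9 weeks, so Train has float 4.
New critical path: Protocol→Train→Monitor = 2+12+1 = 15 ⇒ 15 weeks.
Change in finish: 15 − 13 = +2 weeks.

2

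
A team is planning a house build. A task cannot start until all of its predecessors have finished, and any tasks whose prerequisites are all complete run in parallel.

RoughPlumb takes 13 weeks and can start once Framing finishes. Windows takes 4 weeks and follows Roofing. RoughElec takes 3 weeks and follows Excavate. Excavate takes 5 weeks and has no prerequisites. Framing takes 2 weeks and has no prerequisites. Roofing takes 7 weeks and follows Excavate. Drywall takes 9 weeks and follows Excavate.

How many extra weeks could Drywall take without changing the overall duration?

2

Critical path: Excavate→Roofing→Windows = 5+7+4 = 16, so the finish is 16 weeks.
Drywall finishes as early as 14 and must finish by 16.
Slack of Drywall = 7 − 5 = 2 weeks.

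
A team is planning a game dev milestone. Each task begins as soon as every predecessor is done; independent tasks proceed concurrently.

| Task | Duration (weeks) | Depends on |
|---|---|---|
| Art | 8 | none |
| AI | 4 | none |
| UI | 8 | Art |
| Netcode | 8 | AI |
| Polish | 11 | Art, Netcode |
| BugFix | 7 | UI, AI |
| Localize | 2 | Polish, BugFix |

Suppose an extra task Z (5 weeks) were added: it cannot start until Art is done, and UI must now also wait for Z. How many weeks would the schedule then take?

Originally the schedule takes 25 weeks.
With Z inserted, UI now waits for max(Art, Z).
New critical path: Art→Z→UI→BugFix→Localize = 8+5+8+7+2 = 30 ⇒ 30 weeks.

30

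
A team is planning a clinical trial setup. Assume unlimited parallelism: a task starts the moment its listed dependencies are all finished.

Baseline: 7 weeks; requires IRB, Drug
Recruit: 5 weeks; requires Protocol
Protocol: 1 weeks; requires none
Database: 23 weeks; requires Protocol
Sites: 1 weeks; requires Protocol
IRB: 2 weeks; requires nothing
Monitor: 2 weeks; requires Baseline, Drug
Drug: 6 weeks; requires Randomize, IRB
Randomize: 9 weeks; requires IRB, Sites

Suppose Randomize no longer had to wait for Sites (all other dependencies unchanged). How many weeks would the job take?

Original critical path: Protocol→Sites→Randomize→Drug→Baseline→Monitor = 1+1+9+6+7+2 = 26 ⇒ 26 weeks.
Dropping Sites→Randomize doesn't change Randomize's earliest start (2); another predecessor still binds.
The longest chain is now IRB→Randomize→Drug→Baseline→Monitor = 2+9+6+7+2 = 26, so the job takes 26 weeks.

26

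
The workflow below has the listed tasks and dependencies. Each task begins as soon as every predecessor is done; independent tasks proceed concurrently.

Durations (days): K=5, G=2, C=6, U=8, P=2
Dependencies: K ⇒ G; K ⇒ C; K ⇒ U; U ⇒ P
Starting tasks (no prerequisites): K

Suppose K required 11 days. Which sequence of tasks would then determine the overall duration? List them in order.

Actual critical path: K→U→P = 5+8+2 = 15 ⇒ 15 days.
K is on the critical path; changing it to 11 makes that path 21 days.
That remains the longest chain; total 21 days.

K, U, P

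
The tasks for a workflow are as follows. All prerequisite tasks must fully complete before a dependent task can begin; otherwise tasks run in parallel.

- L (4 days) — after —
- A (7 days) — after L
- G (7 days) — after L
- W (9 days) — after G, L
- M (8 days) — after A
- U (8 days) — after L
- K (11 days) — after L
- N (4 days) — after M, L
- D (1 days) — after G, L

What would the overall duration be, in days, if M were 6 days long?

As given, the longest chain is L→A→M→N = 4+7+8+4 = 23, so the finish is 23 days.
M lies on that path, so at 6 days the path becomes 21 days.
That remains the longest chain; total 21 days.

21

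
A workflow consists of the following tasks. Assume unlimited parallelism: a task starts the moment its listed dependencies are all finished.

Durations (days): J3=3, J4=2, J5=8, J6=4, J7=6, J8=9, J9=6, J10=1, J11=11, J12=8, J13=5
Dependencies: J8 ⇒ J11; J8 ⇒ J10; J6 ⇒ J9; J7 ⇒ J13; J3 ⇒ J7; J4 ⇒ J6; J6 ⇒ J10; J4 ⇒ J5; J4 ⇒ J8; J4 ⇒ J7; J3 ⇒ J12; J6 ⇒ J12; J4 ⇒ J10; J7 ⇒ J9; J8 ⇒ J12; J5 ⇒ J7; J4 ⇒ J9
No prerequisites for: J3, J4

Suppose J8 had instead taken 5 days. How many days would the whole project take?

Critical path before the change: J4→J8→J11 = 2+9+11 = 22 giving 22 days.
Since J8 is critical, the -4 change carries straight to that chain (now 18 days).
Now J4→J5→J7→J9 = 2+8+6+6 = 22 is longest, so the finish becomes 22 days.

22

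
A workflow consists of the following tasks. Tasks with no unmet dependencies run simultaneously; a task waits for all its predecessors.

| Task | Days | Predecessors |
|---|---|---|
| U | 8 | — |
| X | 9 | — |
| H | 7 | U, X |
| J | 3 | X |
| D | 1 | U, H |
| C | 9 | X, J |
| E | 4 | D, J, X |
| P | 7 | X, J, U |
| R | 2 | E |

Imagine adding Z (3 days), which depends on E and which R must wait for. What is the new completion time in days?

Originally the plan takes 23 days.
With Z inserted, R now waits for max(E, Z).
New critical path: X→H→D→E→Z→R = 9+7+1+4+3+2 = 26 ⇒ 26 days.

26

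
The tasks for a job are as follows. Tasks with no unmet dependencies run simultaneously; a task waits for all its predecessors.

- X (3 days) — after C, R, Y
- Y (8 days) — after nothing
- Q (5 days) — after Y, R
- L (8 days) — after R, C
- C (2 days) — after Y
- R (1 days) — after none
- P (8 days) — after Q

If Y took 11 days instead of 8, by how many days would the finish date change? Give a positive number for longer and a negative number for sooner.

3

As given, the longest chain is Y→Q→P = 8+5+8 = 21, so the finish is 21 days.
Since Y is critical, the +3 change carries straight to that chain (now 24 days).
The critical path is still Y→Q→P; finish is now 24 days.
Change in finish: 24 − 21 = +3 days.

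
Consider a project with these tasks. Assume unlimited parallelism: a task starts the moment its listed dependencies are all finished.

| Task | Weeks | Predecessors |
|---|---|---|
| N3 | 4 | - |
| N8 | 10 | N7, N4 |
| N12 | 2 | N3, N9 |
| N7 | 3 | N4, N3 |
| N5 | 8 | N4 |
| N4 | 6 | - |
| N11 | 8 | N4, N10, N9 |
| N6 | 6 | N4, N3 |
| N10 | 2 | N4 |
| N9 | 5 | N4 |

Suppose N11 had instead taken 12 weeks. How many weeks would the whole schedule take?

Baseline: N4→N9→N11 = 6+5+8 = 19 → 19 weeks.
Since N11 is critical, the +4 change carries straight to that chain (now 23 weeks).
That remains the longest chain; total 23 weeks.

23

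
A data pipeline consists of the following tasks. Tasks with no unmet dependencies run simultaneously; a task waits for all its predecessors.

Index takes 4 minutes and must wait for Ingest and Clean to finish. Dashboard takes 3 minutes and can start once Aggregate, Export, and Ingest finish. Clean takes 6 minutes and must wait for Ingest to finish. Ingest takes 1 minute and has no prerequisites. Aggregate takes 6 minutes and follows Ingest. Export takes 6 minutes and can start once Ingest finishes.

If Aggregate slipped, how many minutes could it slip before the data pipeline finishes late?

Ingest→Clean→Index = 1+6+4 = 11 sets the makespan at 11 minutes.
Longest path through Aggregate: 10 minutes (earliest finish 7, latest finish 8).
So Aggregate can slip 8 − 7 = 1 minute.

1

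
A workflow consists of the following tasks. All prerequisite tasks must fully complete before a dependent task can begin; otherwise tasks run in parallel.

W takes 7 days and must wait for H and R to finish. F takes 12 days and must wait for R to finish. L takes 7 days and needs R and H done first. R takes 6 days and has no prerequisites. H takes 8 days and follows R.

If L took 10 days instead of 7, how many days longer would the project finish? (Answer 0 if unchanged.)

Critical path before the change: R→H→L = 6+8+7 = 21 giving 21 days.
L lies on that path, so at 10 days the path becomes 24 days.
No other chain overtakes it, so the finish is 24 days.
Change in finish: 24 − 21 = +3 days.

3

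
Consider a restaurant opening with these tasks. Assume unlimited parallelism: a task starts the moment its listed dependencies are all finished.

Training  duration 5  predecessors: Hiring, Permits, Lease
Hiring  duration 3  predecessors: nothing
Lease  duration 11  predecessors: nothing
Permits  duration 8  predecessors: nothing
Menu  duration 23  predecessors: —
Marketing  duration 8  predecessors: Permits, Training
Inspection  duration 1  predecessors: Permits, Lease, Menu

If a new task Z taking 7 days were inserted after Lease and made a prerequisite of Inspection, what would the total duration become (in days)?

Originally the schedule takes 24 days.
With Z inserted, Inspection now waits for max(Permits, Lease, Menu, Z).
New critical path: Lease→Training→Marketing = 11+5+8 = 24 ⇒ 24 days.

24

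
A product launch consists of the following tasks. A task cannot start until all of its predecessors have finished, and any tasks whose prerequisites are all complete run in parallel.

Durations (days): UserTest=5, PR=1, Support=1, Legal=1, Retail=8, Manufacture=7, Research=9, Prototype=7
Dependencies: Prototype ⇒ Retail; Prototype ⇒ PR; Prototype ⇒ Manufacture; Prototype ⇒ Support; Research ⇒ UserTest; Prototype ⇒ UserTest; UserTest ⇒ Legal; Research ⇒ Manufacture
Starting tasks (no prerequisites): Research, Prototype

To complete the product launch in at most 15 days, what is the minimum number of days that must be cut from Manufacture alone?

1

Current finish: 16 days; target: 15.
Manufacture is on every critical path, so each day cut from Manufacture cuts the finish by one (this holds down to a finish of 15).
Need 16 − 15 = 1 day off Manufacture → Manufacture becomes 6 days, finish becomes 15.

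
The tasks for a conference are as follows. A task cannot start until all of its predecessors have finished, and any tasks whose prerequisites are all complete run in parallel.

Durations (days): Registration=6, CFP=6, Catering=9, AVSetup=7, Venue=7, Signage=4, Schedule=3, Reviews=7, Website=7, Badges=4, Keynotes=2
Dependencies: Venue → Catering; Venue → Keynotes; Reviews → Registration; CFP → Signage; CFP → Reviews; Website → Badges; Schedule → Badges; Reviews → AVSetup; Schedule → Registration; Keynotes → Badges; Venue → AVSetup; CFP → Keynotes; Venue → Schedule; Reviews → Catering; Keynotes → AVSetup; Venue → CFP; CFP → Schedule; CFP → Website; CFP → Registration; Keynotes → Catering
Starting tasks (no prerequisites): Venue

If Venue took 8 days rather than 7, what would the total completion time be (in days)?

30

Critical path before the change: Venue→CFP→Reviews→Catering = 7+6+7+9 = 29 giving 29 days.
Venue is on the critical path; changing it to 8 makes that path 30 days.
That remains the longest chain; total 30 days.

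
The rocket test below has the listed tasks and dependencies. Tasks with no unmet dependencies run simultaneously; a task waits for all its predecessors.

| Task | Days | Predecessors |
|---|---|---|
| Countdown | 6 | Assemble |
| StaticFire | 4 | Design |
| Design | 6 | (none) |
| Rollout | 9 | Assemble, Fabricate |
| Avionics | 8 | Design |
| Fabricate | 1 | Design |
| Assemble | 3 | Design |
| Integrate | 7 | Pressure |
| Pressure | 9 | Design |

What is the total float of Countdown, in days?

7

Design→Pressure→Integrate = 6+9+7 = 22 sets the makespan at 22 days.
The longest chain containing Countdown totals 15 days.
Slack of Countdown = 16 − 9 = 7 days.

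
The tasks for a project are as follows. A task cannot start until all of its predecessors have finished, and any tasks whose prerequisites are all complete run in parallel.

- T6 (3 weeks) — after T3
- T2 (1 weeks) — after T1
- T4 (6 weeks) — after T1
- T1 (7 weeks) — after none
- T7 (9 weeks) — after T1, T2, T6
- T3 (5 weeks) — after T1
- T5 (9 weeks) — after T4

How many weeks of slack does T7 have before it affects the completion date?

The longest chain is T1→T3→T6→T7 = 7+5+3+9 = 24; overall finish 24 weeks.
The longest chain containing T7 totals 24 weeks.
Slack of T7 = 15 − 15 = 0 weeks.

0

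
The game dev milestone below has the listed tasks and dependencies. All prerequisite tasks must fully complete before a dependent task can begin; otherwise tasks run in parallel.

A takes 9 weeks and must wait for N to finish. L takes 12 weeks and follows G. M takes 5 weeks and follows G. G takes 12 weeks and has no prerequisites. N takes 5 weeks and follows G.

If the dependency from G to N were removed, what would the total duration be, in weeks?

Before: longest chain G→N→A = 12+5+9 = 26, finish 26.
Without G→N, N's earliest start moves from 12 to 0.
After: G→L = 12+12 = 24 → 24 weeks.

24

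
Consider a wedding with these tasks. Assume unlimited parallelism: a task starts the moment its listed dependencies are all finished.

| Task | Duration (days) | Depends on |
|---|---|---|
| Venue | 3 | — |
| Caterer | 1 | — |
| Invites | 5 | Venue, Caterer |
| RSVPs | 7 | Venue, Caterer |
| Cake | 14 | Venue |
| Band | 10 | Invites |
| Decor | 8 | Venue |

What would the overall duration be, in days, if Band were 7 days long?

17

As given, the longest chain is Venue→Invites→Band = 3+5+10 = 18, so the finish is 18 days.
Band is on the critical path; changing it to 7 makes that path 15 days.
New critical path: Venue→Cake = 3+14 = 17 ⇒ 17 days.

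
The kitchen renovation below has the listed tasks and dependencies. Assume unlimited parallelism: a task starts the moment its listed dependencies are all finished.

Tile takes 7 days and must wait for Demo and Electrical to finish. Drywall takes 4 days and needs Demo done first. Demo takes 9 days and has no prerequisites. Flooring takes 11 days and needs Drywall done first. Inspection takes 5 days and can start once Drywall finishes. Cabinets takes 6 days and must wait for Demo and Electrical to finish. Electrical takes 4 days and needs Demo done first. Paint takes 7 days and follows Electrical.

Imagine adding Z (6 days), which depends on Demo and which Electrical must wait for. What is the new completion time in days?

Originally the kitchen renovation takes 24 days.
With Z inserted, Electrical now waits for max(Demo, Z).
New critical path: Demo→Z→Electrical→Paint = 9+6+4+7 = 26 ⇒ 26 days.

26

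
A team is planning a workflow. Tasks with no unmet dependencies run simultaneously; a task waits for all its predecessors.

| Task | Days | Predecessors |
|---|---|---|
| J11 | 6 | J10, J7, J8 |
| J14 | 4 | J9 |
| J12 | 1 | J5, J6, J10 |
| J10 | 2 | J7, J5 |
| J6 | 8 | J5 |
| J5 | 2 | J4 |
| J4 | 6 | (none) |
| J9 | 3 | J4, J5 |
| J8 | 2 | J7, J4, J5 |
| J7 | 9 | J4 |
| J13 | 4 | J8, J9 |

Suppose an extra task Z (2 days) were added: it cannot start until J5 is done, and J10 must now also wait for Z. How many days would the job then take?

Originally the job takes 23 days.
With Z inserted, J10 now waits for max(J7, J5, Z).
New critical path: J4→J7→J8→J11 = 6+9+2+6 = 23 ⇒ 23 days.

23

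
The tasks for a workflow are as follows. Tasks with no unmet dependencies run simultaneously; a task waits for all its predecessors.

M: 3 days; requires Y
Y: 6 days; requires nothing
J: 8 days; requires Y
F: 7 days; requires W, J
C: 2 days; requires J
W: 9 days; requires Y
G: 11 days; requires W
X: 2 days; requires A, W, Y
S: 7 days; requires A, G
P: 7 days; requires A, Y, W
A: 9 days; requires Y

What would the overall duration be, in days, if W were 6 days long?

30

Critical path before the change: Y→W→G→S = 6+9+11+7 = 33 giving 33 days.
W lies on that path, so at 6 days the path becomes 30 days.
No other chain overtakes it, so the finish is 30 days.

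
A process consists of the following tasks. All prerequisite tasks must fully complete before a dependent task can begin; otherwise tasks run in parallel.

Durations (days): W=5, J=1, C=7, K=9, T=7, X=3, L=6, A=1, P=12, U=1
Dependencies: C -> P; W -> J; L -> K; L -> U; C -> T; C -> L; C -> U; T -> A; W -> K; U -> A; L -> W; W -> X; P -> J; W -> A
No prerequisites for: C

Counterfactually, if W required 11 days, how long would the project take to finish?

33

Actual critical path: C→L→W→K = 7+6+5+9 = 27 ⇒ 27 days.
Since W is critical, the +6 change carries straight to that chain (now 33 days).
That remains the longest chain; total 33 days.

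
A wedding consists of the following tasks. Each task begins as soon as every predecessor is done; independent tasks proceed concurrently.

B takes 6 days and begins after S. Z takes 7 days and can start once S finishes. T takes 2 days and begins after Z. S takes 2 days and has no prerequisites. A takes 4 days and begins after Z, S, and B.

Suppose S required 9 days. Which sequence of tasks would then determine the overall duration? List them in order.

S, Z, A

Actual critical path: S→Z→A = 2+7+4 = 13 ⇒ 13 days.
S lies on that path, so at 9 days the path becomes 20 days.
That remains the longest chain; total 20 days.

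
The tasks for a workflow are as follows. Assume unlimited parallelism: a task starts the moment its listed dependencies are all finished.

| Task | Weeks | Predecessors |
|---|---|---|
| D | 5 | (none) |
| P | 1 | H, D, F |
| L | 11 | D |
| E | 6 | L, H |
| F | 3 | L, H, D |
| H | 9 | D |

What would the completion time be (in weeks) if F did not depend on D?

22

Original critical path: D→L→E = 5+11+6 = 22 ⇒ 22 weeks.
Dropping D→F doesn't change F's earliest start (16); another predecessor still binds.
New critical path: D→L→E = 5+11+6 = 22 ⇒ 22 weeks.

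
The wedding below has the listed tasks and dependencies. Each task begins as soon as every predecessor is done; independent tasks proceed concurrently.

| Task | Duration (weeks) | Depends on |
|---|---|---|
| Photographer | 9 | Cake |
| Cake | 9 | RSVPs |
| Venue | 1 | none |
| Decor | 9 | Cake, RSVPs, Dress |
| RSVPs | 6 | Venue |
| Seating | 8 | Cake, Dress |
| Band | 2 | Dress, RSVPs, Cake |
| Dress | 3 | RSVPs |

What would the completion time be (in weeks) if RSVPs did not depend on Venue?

Original critical path: Venue→RSVPs→Cake→Photographer = 1+6+9+9 = 25 ⇒ 25 weeks.
Without Venue→RSVPs, RSVPs's earliest start moves from 1 to 0.
New critical path: RSVPs→Cake→Photographer = 6+9+9 = 24 ⇒ 24 weeks.

24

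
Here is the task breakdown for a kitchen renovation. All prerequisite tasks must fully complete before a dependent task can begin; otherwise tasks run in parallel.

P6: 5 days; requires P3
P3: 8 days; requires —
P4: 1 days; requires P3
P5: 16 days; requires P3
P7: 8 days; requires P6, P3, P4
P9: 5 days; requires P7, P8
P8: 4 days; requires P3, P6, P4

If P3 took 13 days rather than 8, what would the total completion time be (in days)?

Baseline: P3→P6→P7→P9 = 8+5+8+5 = 26 → 26 days.
Since P3 is critical, the +5 change carries straight to that chain (now 31 days).
No other chain overtakes it, so the finish is 31 days.

31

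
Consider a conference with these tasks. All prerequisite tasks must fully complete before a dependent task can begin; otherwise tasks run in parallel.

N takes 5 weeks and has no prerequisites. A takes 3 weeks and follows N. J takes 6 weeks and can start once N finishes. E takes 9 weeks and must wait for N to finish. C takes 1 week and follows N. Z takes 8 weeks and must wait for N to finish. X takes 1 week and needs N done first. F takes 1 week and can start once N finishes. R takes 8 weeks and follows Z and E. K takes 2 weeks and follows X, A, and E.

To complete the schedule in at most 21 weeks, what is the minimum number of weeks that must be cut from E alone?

Current finish: 22 weeks; target: 21.
E is on every critical path, so each week cut from E cuts the finish by one (this holds down to a finish of 21).
Need 22 − 21 = 1 week off E → E becomes 8 weeks, finish becomes 21.

1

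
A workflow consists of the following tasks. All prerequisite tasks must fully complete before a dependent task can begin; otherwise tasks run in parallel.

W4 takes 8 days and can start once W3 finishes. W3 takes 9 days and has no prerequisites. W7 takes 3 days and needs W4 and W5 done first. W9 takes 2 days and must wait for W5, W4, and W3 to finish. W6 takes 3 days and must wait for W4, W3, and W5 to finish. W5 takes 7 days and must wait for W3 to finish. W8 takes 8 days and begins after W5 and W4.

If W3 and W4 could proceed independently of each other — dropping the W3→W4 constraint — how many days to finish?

24

Original critical path: W3→W4→W8 = 9+8+8 = 25 ⇒ 25 days.
Without W3→W4, W4's earliest start moves from 9 to 0.
After: W3→W5→W8 = 9+7+8 = 24 → 24 days.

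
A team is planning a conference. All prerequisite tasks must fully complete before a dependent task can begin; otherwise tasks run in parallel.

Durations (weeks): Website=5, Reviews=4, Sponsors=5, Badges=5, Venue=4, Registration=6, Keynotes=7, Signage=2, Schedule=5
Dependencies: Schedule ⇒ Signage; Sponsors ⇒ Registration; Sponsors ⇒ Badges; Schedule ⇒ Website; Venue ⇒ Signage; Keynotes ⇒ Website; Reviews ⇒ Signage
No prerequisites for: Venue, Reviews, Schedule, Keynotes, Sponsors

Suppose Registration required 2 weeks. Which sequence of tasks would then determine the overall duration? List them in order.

Baseline: Keynotes→Website = 7+5 = 12 → 12 weeks.
Registration has 1 week of float (longest path through it is 11).
The critical path is still Keynotes→Website; finish is now 12 weeks.

Keynotes, Website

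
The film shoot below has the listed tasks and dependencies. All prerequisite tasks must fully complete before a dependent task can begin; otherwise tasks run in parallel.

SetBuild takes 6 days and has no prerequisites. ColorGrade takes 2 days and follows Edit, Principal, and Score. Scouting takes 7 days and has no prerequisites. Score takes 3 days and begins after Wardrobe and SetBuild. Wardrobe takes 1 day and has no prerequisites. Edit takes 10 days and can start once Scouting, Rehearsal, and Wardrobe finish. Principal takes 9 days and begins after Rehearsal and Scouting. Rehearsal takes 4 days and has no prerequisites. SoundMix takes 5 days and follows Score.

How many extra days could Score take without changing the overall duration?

The longest chain is Scouting→Edit→ColorGrade = 7+10+2 = 19; overall finish 19 days.
The longest chain containing Score totals 14 days.
Slack of Score = 11 − 6 = 5 days.

5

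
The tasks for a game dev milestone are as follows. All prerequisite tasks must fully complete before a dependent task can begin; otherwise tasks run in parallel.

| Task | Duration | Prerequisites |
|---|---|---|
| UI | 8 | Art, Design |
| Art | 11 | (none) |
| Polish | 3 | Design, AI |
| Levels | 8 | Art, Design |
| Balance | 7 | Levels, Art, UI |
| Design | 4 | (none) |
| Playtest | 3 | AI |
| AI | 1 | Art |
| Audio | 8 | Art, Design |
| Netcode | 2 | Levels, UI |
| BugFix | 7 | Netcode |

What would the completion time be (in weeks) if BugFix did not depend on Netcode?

Original critical path: Art→Levels→Netcode→BugFix = 11+8+2+7 = 28 ⇒ 28 weeks.
Without Netcode→BugFix, BugFix's earliest start moves from 21 to 0.
New critical path: Art→Levels→Balance = 11+8+7 = 26 ⇒ 26 weeks.

26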